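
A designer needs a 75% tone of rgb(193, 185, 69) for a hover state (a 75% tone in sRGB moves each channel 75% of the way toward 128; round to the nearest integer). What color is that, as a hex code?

#908E71

Lerp each channel 75% toward 128:
  R: 193 + 0.75×(128−193) = 193 − 48.75 = 144.25 → 144
  G: 185 + 0.75×(128−185) = 185 − 42.75 = 142.25 → 142
  B: 69 + 44.25 = 113.25 → 113
rgb(144, 142, 113) = #908E71.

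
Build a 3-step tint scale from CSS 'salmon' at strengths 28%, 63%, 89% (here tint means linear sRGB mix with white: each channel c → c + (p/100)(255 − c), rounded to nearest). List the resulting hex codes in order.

CSS salmon is rgb(250, 128, 114).
28%: (250 + 1.4 = 251.4→251, 128 + 35.56 = 163.56→164, 114 + 39.48 = 153.48→153) → #FBA499
63%: (250 + 3.15 = 253.15→253, 128 + 80.01 = 208.01→208, 114 + 88.83 = 202.83→203) → #FDD0CB
89%: (250 + 4.45 = 254.45→254, 128 + 113.03 = 241.03→241, 114 + 125.49 = 239.49→239) → #FEF1EF

#FBA499, #FDD0CB, #FEF1EF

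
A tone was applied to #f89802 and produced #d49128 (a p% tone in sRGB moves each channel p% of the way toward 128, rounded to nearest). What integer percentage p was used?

30%

#f89802 is rgb(248, 152, 2); #d49128 is rgb(212, 145, 40).
On the B channel (widest range): 40 ≈ 2 + (p/100)(128 − 2), so p ≈ 100×(40 − 2)/(128 − 2) = 3800/126 = 30.16.
p = 30 reproduces all three channels after rounding.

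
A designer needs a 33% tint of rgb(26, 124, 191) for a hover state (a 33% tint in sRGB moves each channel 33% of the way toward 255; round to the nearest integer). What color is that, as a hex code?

#66a7d4

Lerp each channel 33% toward 255:
  R: 26 + 75.57 = 101.57 → 102
  G: 124 + 0.33×(255−124) = 124 + 43.23 = 167.23 → 167
  B: 191 + 21.12 = 212.12 → 212
rgb(102, 167, 212) = #66a7d4.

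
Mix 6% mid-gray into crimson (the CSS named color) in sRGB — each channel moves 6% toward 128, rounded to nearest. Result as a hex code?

CSS crimson is rgb(220, 20, 60).
A 6% tone moves each channel 6% toward 128:
  R: 220 + 0.06×(128−220) = 220 − 5.52 = 214.48 → 214
  G: 20 + 0.06×(128−20) = 20 + 6.48 = 26.48 → 26
  B: 60 + 4.08 = 64.08 → 64
rgb(214, 26, 64) = #d61a40.

#d61a40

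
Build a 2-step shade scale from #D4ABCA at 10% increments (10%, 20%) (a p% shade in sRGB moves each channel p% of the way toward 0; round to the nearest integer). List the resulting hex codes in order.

#D4ABCA is rgb(212, 171, 202).
10%: (212 − 21.2 = 190.8→191, 171 − 17.1 = 153.9→154, 202 − 20.2 = 181.8→182) → #BF9AB6
20%: (212 − 42.4 = 169.6→170, 171 − 34.2 = 136.8→137, 202 − 40.4 = 161.6→162) → #AA89A2

#BF9AB6, #AA89A2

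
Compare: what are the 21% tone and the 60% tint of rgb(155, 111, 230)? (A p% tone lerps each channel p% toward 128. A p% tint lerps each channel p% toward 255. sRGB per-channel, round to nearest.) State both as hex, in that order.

21% tone:
  R: 155 − 5.67 = 149.33 → 149
  G: 111 + 3.57 = 114.57 → 115
  B: 230 + 0.21×(128−230) = 230 − 21.42 = 208.58 → 209
  → #9573d1
60% tint:
  R: 155 + 0.6×(255−155) = 155 + 60 = 215 → 215
  G: 111 + 0.6×(255−111) = 111 + 86.4 = 197.4 → 197
  B: 230 + 0.6×(255−230) = 230 + 15 = 245 → 245
  → #d7c5f5

#9573d1, #d7c5f5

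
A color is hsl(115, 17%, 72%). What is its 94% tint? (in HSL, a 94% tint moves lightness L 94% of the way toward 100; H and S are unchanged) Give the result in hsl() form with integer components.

hsl(115, 17%, 98%)

L moves 94% from 72 toward 100: 72 + 26.32 = 98.32 → 98.
H and S are unchanged.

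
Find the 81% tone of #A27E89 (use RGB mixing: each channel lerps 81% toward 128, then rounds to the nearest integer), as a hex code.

#A27E89 is rgb(162, 126, 137).
Lerp each channel 81% toward 128:
  R: 162 − 27.54 = 134.46 → 134
  G: 126 + 0.81×(128−126) = 126 + 1.62 = 127.62 → 128
  B: 137 + 0.81×(128−137) = 137 − 7.29 = 129.71 → 130
rgb(134, 128, 130) = #868082.

#868082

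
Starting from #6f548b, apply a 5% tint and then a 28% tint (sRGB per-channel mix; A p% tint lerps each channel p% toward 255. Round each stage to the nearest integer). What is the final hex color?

#6f548b is rgb(111, 84, 139).
Per channel, c → c + 0.05(255 − c):
  R: 111 + 0.05×(255−111) = 111 + 7.2 = 118.2 → 118
  G: 84 + 0.05×(255−84) = 84 + 8.55 = 92.55 → 93
  B: 139 + 5.8 = 144.8 → 145
After the tint: rgb(118, 93, 145) = #765d91.
A 28% tint moves each channel 28% toward 255:
  R: 118 + 0.28×(255−118) = 118 + 38.36 = 156.36 → 156
  G: 93 + 0.28×(255−93) = 93 + 45.36 = 138.36 → 138
  B: 145 + 0.28×(255−145) = 145 + 30.8 = 175.8 → 176
rgb(156, 138, 176) = #9c8ab0.

#9c8ab0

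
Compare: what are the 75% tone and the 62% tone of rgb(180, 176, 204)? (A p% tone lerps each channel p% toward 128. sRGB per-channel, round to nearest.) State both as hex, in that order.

75% tone:
  R: 180 − 39 = 141 → 141
  G: 176 + 0.75×(128−176) = 176 − 36 = 140 → 140
  B: 204 − 57 = 147 → 147
  → #8D8C93
62% tone:
  R: 180 − 32.24 = 147.76 → 148
  G: 176 − 29.76 = 146.24 → 146
  B: 204 − 47.12 = 156.88 → 157
  → #94929D

#8D8C93, #94929D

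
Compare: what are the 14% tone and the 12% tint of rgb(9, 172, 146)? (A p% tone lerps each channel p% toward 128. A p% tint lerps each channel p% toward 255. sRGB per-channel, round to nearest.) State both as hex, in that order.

14% tone:
  R: 9 + 16.66 = 25.66 → 26
  G: 172 + 0.14×(128−172) = 172 − 6.16 = 165.84 → 166
  B: 146 + 0.14×(128−146) = 146 − 2.52 = 143.48 → 143
  → #1AA68F
12% tint:
  R: 9 + 29.52 = 38.52 → 39
  G: 172 + 9.96 = 181.96 → 182
  B: 146 + 0.12×(255−146) = 146 + 13.08 = 159.08 → 159
  → #27B69F

#1AA68F, #27B69F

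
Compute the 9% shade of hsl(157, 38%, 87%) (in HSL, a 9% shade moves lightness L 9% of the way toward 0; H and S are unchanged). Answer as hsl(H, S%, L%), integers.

L moves 9% from 87 toward 0: 87 − 7.83 = 79.17 → 79.
H and S are unchanged.

hsl(157, 38%, 79%)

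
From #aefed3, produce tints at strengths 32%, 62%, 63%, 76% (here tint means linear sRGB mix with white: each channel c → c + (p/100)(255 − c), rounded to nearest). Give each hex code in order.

#aefed3 is rgb(174, 254, 211).
32%: (174 + 25.92 = 199.92→200, 254→254, 211 + 14.08 = 225.08→225) → #c8fee1
62%: (174 + 50.22 = 224.22→224, 254 + 0.62 = 254.62→255, 211 + 27.28 = 238.28→238) → #e0ffee
63%: (174 + 51.03 = 225.03→225, 254 + 0.63 = 254.63→255, 211 + 27.72 = 238.72→239) → #e1ffef
76%: (174 + 61.56 = 235.56→236, 254 + 0.76 = 254.76→255, 211 + 33.44 = 244.44→244) → #ecfff4

#c8fee1, #e0ffee, #e1ffef, #ecfff4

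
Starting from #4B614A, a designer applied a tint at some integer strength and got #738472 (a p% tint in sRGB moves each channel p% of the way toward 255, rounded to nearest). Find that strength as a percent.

22%

#4B614A is rgb(75, 97, 74); #738472 is rgb(115, 132, 114).
On the B channel (widest range): 114 ≈ 74 + (p/100)(255 − 74), so p ≈ 100×(114 − 74)/(255 − 74) = 4000/181 = 22.10.
p = 22 reproduces all three channels after rounding.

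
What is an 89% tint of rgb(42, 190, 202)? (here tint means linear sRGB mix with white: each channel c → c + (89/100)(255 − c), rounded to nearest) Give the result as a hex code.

#e8f8f9

Lerp each channel 89% toward 255:
  R: 42 + 0.89×(255−42) = 42 + 189.57 = 231.57 → 232
  G: 190 + 0.89×(255−190) = 190 + 57.85 = 247.85 → 248
  B: 202 + 0.89×(255−202) = 202 + 47.17 = 249.17 → 249
rgb(232, 248, 249) = #e8f8f9.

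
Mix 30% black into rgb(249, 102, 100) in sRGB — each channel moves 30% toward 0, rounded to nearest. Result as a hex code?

Lerp each channel 30% toward 0:
  R: 249 + 0.3×(0−249) = 249 − 74.7 = 174.3 → 174
  G: 102 + 0.3×(0−102) = 102 − 30.6 = 71.4 → 71
  B: 100 + 0.3×(0−100) = 100 − 30 = 70 → 70
rgb(174, 71, 70) = #AE4746.

#AE4746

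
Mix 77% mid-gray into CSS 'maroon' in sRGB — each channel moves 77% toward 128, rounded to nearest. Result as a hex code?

#806363

CSS maroon is rgb(128, 0, 0).
Lerp each channel 77% toward 128:
  R: 128 + 0.77×(128−128) = 128 + 0 = 128 → 128
  G: 0 + 0.77×(128−0) = 0 + 98.56 = 98.56 → 99
  B: 0 + 98.56 = 98.56 → 99
rgb(128, 99, 99) = #806363.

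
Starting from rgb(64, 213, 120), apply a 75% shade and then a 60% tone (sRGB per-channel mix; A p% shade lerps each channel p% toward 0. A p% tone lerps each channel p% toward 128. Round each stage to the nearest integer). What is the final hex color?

#536259

A 75% shade moves each channel 75% toward 0:
  R: 64 + 0.75×(0−64) = 64 − 48 = 16 → 16
  G: 213 + 0.75×(0−213) = 213 − 159.75 = 53.25 → 53
  B: 120 − 90 = 30 → 30
After the shade: rgb(16, 53, 30) = #10351E.
Lerp each channel 60% toward 128:
  R: 16 + 0.6×(128−16) = 16 + 67.2 = 83.2 → 83
  G: 53 + 0.6×(128−53) = 53 + 45 = 98 → 98
  B: 30 + 58.8 = 88.8 → 89
rgb(83, 98, 89) = #536259.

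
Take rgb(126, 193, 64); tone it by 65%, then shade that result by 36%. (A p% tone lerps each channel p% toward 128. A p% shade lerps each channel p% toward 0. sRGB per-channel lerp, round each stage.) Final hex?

#516144

A 65% tone moves each channel 65% toward 128:
  R: 126 + 1.3 = 127.3 → 127
  G: 193 − 42.25 = 150.75 → 151
  B: 64 + 0.65×(128−64) = 64 + 41.6 = 105.6 → 106
After the tone: rgb(127, 151, 106) = #7F976A.
Per channel, c → c + 0.36(0 − c):
  R: 127 − 45.72 = 81.28 → 81
  G: 151 + 0.36×(0−151) = 151 − 54.36 = 96.64 → 97
  B: 106 + 0.36×(0−106) = 106 − 38.16 = 67.84 → 68
rgb(81, 97, 68) = #516144.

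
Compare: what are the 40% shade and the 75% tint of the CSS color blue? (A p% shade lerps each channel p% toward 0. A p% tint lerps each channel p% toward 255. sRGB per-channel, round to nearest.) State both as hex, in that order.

CSS blue is rgb(0, 0, 255).
40% shade:
  R: 0 + 0 = 0 → 0
  G: 0 + 0 = 0 → 0
  B: 255 + 0.4×(0−255) = 255 − 102 = 153 → 153
  → #000099
75% tint:
  R: 0 + 191.25 = 191.25 → 191
  G: 0 + 191.25 = 191.25 → 191
  B: 255 + 0.75×(255−255) = 255 + 0 = 255 → 255
  → #BFBFFF

#000099, #BFBFFF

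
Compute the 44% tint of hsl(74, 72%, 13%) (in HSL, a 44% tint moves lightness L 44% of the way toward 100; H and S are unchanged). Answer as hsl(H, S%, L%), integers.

L moves 44% from 13 toward 100: 13 + 38.28 = 51.28 → 51.
H and S are unchanged.

hsl(74, 72%, 51%)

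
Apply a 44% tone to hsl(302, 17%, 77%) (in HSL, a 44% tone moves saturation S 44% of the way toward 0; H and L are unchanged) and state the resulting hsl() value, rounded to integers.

hsl(302, 10%, 77%)

S moves 44% from 17 toward 0: 17 − 7.48 = 9.52 → 10.
H and L are unchanged.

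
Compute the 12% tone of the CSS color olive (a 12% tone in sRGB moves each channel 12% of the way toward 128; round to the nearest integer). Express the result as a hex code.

#80800f

CSS olive is rgb(128, 128, 0).
Lerp each channel 12% toward 128:
  R: 128 + 0 = 128 → 128
  G: 128 + 0 = 128 → 128
  B: 0 + 15.36 = 15.36 → 15
rgb(128, 128, 15) = #80800f.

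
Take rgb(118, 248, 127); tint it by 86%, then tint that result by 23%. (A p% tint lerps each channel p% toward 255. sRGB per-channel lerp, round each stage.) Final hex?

Per channel, c → c + 0.86(255 − c):
  R: 118 + 0.86×(255−118) = 118 + 117.82 = 235.82 → 236
  G: 248 + 0.86×(255−248) = 248 + 6.02 = 254.02 → 254
  B: 127 + 110.08 = 237.08 → 237
After the tint: rgb(236, 254, 237) = #ECFEED.
Lerp each channel 23% toward 255:
  R: 236 + 4.37 = 240.37 → 240
  G: 254 + 0.23 = 254.23 → 254
  B: 237 + 0.23×(255−237) = 237 + 4.14 = 241.14 → 241
rgb(240, 254, 241) = #F0FEF1.

#F0FEF1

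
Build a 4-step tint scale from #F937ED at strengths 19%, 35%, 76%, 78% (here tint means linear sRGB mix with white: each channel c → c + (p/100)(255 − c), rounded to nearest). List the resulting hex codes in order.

#FA5DF0, #FB7DF3, #FECFFB, #FED3FB

#F937ED is rgb(249, 55, 237).
19%: (249 + 1.14 = 250.14→250, 55 + 38 = 93→93, 237 + 3.42 = 240.42→240) → #FA5DF0
35%: (249 + 2.1 = 251.1→251, 55 + 70 = 125→125, 237 + 6.3 = 243.3→243) → #FB7DF3
76%: (249 + 4.56 = 253.56→254, 55 + 152 = 207→207, 237 + 13.68 = 250.68→251) → #FECFFB
78%: (249 + 4.68 = 253.68→254, 55 + 156 = 211→211, 237 + 14.04 = 251.04→251) → #FED3FB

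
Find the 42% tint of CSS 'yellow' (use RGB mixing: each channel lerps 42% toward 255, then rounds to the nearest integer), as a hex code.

#FFFF6B

CSS yellow is rgb(255, 255, 0).
A 42% tint moves each channel 42% toward 255:
  R: 255 + 0 = 255 → 255
  G: 255 + 0.42×(255−255) = 255 + 0 = 255 → 255
  B: 0 + 0.42×(255−0) = 0 + 107.1 = 107.1 → 107
rgb(255, 255, 107) = #FFFF6B.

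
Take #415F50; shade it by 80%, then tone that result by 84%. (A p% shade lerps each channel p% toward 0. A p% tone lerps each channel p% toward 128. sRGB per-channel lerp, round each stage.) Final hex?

#415F50 is rgb(65, 95, 80).
Lerp each channel 80% toward 0:
  R: 65 + 0.8×(0−65) = 65 − 52 = 13 → 13
  G: 95 + 0.8×(0−95) = 95 − 76 = 19 → 19
  B: 80 − 64 = 16 → 16
After the shade: rgb(13, 19, 16) = #0D1310.
Per channel, c → c + 0.84(128 − c):
  R: 13 + 96.6 = 109.6 → 110
  G: 19 + 0.84×(128−19) = 19 + 91.56 = 110.56 → 111
  B: 16 + 94.08 = 110.08 → 110
rgb(110, 111, 110) = #6E6F6E.

#6E6F6E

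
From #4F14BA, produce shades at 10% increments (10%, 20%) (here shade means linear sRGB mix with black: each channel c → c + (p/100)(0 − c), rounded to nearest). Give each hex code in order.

#4F14BA is rgb(79, 20, 186).
10%: (79 − 7.9 = 71.1→71, 20 − 2 = 18→18, 186 − 18.6 = 167.4→167) → #4712A7
20%: (79 − 15.8 = 63.2→63, 20 − 4 = 16→16, 186 − 37.2 = 148.8→149) → #3F1095

#4712A7, #3F1095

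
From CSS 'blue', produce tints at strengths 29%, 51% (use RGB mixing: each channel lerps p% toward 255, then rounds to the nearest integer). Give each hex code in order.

CSS blue is rgb(0, 0, 255).
29%: (0 + 73.95 = 73.95→74, 0 + 73.95 = 73.95→74, 255→255) → #4a4aff
51%: (0 + 130.05 = 130.05→130, 0 + 130.05 = 130.05→130, 255→255) → #8282ff

#4a4aff, #8282ff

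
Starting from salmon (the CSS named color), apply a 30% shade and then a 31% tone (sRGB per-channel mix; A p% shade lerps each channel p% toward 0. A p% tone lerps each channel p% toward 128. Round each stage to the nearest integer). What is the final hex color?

#a0665f

CSS salmon is rgb(250, 128, 114).
Per channel, c → c + 0.3(0 − c):
  R: 250 + 0.3×(0−250) = 250 − 75 = 175 → 175
  G: 128 + 0.3×(0−128) = 128 − 38.4 = 89.6 → 90
  B: 114 − 34.2 = 79.8 → 80
After the shade: rgb(175, 90, 80) = #af5a50.
Lerp each channel 31% toward 128:
  R: 175 + 0.31×(128−175) = 175 − 14.57 = 160.43 → 160
  G: 90 + 0.31×(128−90) = 90 + 11.78 = 101.78 → 102
  B: 80 + 14.88 = 94.88 → 95
rgb(160, 102, 95) = #a0665f.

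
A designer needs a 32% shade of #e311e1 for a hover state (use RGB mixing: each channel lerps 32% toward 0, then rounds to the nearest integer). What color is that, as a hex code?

#9a0c99

#e311e1 is rgb(227, 17, 225).
A 32% shade moves each channel 32% toward 0:
  R: 227 − 72.64 = 154.36 → 154
  G: 17 + 0.32×(0−17) = 17 − 5.44 = 11.56 → 12
  B: 225 − 72 = 153 → 153
rgb(154, 12, 153) = #9a0c99.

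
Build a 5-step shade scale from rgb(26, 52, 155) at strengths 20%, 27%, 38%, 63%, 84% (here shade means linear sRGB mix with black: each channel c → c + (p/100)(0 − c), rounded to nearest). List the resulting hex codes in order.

#152A7C, #132671, #102060, #0A1339, #040819

20%: (26 − 5.2 = 20.8→21, 52 − 10.4 = 41.6→42, 155 − 31 = 124→124) → #152A7C
27%: (26 − 7.02 = 18.98→19, 52 − 14.04 = 37.96→38, 155 − 41.85 = 113.15→113) → #132671
38%: (26 − 9.88 = 16.12→16, 52 − 19.76 = 32.24→32, 155 − 58.9 = 96.1→96) → #102060
63%: (26 − 16.38 = 9.62→10, 52 − 32.76 = 19.24→19, 155 − 97.65 = 57.35→57) → #0A1339
84%: (26 − 21.84 = 4.16→4, 52 − 43.68 = 8.32→8, 155 − 130.2 = 24.8→25) → #040819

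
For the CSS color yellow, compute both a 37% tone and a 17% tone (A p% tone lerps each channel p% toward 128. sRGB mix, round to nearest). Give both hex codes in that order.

#D0D02F, #E9E916

CSS yellow is rgb(255, 255, 0).
37% tone:
  R: 255 − 46.99 = 208.01 → 208
  G: 255 − 46.99 = 208.01 → 208
  B: 0 + 0.37×(128−0) = 0 + 47.36 = 47.36 → 47
  → #D0D02F
17% tone:
  R: 255 + 0.17×(128−255) = 255 − 21.59 = 233.41 → 233
  G: 255 + 0.17×(128−255) = 255 − 21.59 = 233.41 → 233
  B: 0 + 21.76 = 21.76 → 22
  → #E9E916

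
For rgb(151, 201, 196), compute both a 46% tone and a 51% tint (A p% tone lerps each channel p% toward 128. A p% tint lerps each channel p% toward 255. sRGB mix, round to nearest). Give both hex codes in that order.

#8ca7a5, #cce5e2

46% tone:
  R: 151 − 10.58 = 140.42 → 140
  G: 201 + 0.46×(128−201) = 201 − 33.58 = 167.42 → 167
  B: 196 − 31.28 = 164.72 → 165
  → #8ca7a5
51% tint:
  R: 151 + 53.04 = 204.04 → 204
  G: 201 + 0.51×(255−201) = 201 + 27.54 = 228.54 → 229
  B: 196 + 0.51×(255−196) = 196 + 30.09 = 226.09 → 226
  → #cce5e2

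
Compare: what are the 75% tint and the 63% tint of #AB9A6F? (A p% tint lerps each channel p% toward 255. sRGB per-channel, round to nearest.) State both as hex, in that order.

#AB9A6F is rgb(171, 154, 111).
75% tint:
  R: 171 + 63 = 234 → 234
  G: 154 + 0.75×(255−154) = 154 + 75.75 = 229.75 → 230
  B: 111 + 0.75×(255−111) = 111 + 108 = 219 → 219
  → #EAE6DB
63% tint:
  R: 171 + 0.63×(255−171) = 171 + 52.92 = 223.92 → 224
  G: 154 + 0.63×(255−154) = 154 + 63.63 = 217.63 → 218
  B: 111 + 0.63×(255−111) = 111 + 90.72 = 201.72 → 202
  → #E0DACA

#EAE6DB, #E0DACA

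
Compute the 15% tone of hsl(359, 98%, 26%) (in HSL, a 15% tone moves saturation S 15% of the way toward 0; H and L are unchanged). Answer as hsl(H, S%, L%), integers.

S moves 15% from 98 toward 0: 98 − 14.7 = 83.3 → 83.
H and L are unchanged.

hsl(359, 83%, 26%)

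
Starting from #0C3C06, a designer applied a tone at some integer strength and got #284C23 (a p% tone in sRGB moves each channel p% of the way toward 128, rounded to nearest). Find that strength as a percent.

#0C3C06 is rgb(12, 60, 6); #284C23 is rgb(40, 76, 35).
On the B channel (widest range): 35 ≈ 6 + (p/100)(128 − 6), so p ≈ 100×(35 − 6)/(128 − 6) = 2900/122 = 23.77.
p = 24 reproduces all three channels after rounding.

24%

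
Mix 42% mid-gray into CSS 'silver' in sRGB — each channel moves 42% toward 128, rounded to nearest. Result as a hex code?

#a5a5a5

CSS silver is rgb(192, 192, 192).
A 42% tone moves each channel 42% toward 128:
  R: 192 − 26.88 = 165.12 → 165
  G: 192 + 0.42×(128−192) = 192 − 26.88 = 165.12 → 165
  B: 192 + 0.42×(128−192) = 192 − 26.88 = 165.12 → 165
rgb(165, 165, 165) = #a5a5a5.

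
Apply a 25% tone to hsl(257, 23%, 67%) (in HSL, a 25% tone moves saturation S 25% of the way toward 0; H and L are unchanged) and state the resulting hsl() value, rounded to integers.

hsl(257, 17%, 67%)

S moves 25% from 23 toward 0: 23 − 5.75 = 17.25 → 17.
H and L are unchanged.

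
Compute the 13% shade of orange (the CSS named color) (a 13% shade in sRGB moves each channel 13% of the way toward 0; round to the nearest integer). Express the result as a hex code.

#DE9000

CSS orange is rgb(255, 165, 0).
Per channel, c → c + 0.13(0 − c):
  R: 255 + 0.13×(0−255) = 255 − 33.15 = 221.85 → 222
  G: 165 + 0.13×(0−165) = 165 − 21.45 = 143.55 → 144
  B: 0 + 0.13×(0−0) = 0 + 0 = 0 → 0
rgb(222, 144, 0) = #DE9000.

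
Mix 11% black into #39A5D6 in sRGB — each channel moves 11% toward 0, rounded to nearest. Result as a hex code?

#3393BE

#39A5D6 is rgb(57, 165, 214).
Lerp each channel 11% toward 0:
  R: 57 + 0.11×(0−57) = 57 − 6.27 = 50.73 → 51
  G: 165 − 18.15 = 146.85 → 147
  B: 214 + 0.11×(0−214) = 214 − 23.54 = 190.46 → 190
rgb(51, 147, 190) = #3393BE.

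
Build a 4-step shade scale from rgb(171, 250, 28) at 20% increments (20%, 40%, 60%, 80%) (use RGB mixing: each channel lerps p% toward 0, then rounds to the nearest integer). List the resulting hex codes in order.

#89c816, #679611, #44640b, #223206

20%: (171 − 34.2 = 136.8→137, 250 − 50 = 200→200, 28 − 5.6 = 22.4→22) → #89c816
40%: (171 − 68.4 = 102.6→103, 250 − 100 = 150→150, 28 − 11.2 = 16.8→17) → #679611
60%: (171 − 102.6 = 68.4→68, 250 − 150 = 100→100, 28 − 16.8 = 11.2→11) → #44640b
80%: (171 − 136.8 = 34.2→34, 250 − 200 = 50→50, 28 − 22.4 = 5.6→6) → #223206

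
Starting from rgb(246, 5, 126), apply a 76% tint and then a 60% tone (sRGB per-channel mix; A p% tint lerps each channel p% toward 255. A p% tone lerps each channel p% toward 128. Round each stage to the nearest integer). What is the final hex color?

#B29BA6

Lerp each channel 76% toward 255:
  R: 246 + 6.84 = 252.84 → 253
  G: 5 + 190 = 195 → 195
  B: 126 + 0.76×(255−126) = 126 + 98.04 = 224.04 → 224
After the tint: rgb(253, 195, 224) = #FDC3E0.
Per channel, c → c + 0.6(128 − c):
  R: 253 + 0.6×(128−253) = 253 − 75 = 178 → 178
  G: 195 + 0.6×(128−195) = 195 − 40.2 = 154.8 → 155
  B: 224 + 0.6×(128−224) = 224 − 57.6 = 166.4 → 166
rgb(178, 155, 166) = #B29BA6.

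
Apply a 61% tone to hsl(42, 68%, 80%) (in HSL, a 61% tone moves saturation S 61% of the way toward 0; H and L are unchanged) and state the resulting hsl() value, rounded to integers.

S moves 61% from 68 toward 0: 68 − 41.48 = 26.52 → 27.
H and L are unchanged.

hsl(42, 27%, 80%)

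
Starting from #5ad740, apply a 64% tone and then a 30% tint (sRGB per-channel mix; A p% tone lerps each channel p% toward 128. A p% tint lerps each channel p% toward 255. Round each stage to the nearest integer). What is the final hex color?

#5ad740 is rgb(90, 215, 64).
A 64% tone moves each channel 64% toward 128:
  R: 90 + 0.64×(128−90) = 90 + 24.32 = 114.32 → 114
  G: 215 − 55.68 = 159.32 → 159
  B: 64 + 0.64×(128−64) = 64 + 40.96 = 104.96 → 105
After the tone: rgb(114, 159, 105) = #729f69.
Per channel, c → c + 0.3(255 − c):
  R: 114 + 0.3×(255−114) = 114 + 42.3 = 156.3 → 156
  G: 159 + 28.8 = 187.8 → 188
  B: 105 + 0.3×(255−105) = 105 + 45 = 150 → 150
rgb(156, 188, 150) = #9cbc96.

#9cbc96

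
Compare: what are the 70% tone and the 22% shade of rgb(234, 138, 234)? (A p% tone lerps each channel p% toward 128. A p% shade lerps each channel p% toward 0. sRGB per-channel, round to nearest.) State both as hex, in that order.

#A083A0, #B76CB7

70% tone:
  R: 234 + 0.7×(128−234) = 234 − 74.2 = 159.8 → 160
  G: 138 + 0.7×(128−138) = 138 − 7 = 131 → 131
  B: 234 + 0.7×(128−234) = 234 − 74.2 = 159.8 → 160
  → #A083A0
22% shade:
  R: 234 + 0.22×(0−234) = 234 − 51.48 = 182.52 → 183
  G: 138 + 0.22×(0−138) = 138 − 30.36 = 107.64 → 108
  B: 234 − 51.48 = 182.52 → 183
  → #B76CB7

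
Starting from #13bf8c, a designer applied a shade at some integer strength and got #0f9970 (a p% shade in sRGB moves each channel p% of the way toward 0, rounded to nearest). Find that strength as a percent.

20%

#13bf8c is rgb(19, 191, 140); #0f9970 is rgb(15, 153, 112).
On the G channel (widest range): 153 ≈ 191 + (p/100)(0 − 191), so p ≈ 100×(153 − 191)/(0 − 191) = -3800/-191 = 19.90.
p = 20 reproduces all three channels after rounding.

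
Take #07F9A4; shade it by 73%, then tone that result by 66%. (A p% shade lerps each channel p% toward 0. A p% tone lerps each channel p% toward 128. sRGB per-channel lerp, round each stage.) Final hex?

#556B63

#07F9A4 is rgb(7, 249, 164).
Per channel, c → c + 0.73(0 − c):
  R: 7 + 0.73×(0−7) = 7 − 5.11 = 1.89 → 2
  G: 249 + 0.73×(0−249) = 249 − 181.77 = 67.23 → 67
  B: 164 − 119.72 = 44.28 → 44
After the shade: rgb(2, 67, 44) = #02432C.
A 66% tone moves each channel 66% toward 128:
  R: 2 + 83.16 = 85.16 → 85
  G: 67 + 0.66×(128−67) = 67 + 40.26 = 107.26 → 107
  B: 44 + 0.66×(128−44) = 44 + 55.44 = 99.44 → 99
rgb(85, 107, 99) = #556B63.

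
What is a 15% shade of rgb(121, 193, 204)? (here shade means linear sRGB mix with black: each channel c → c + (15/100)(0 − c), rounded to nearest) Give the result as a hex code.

A 15% shade moves each channel 15% toward 0:
  R: 121 + 0.15×(0−121) = 121 − 18.15 = 102.85 → 103
  G: 193 − 28.95 = 164.05 → 164
  B: 204 + 0.15×(0−204) = 204 − 30.6 = 173.4 → 173
rgb(103, 164, 173) = #67A4AD.

#67A4AD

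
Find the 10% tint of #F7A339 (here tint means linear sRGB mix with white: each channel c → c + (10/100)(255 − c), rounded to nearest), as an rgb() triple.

rgb(248, 172, 77)

#F7A339 is rgb(247, 163, 57).
Lerp each channel 10% toward 255:
  R: 247 + 0.1×(255−247) = 247 + 0.8 = 247.8 → 248
  G: 163 + 9.2 = 172.2 → 172
  B: 57 + 0.1×(255−57) = 57 + 19.8 = 76.8 → 77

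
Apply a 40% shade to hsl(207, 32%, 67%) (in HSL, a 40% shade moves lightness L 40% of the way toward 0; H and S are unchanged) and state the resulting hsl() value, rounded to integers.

hsl(207, 32%, 40%)

L moves 40% from 67 toward 0: 67 − 26.8 = 40.2 → 40.
H and S are unchanged.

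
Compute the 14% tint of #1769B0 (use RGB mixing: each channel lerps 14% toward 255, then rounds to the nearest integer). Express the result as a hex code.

#377EBB

#1769B0 is rgb(23, 105, 176).
Lerp each channel 14% toward 255:
  R: 23 + 32.48 = 55.48 → 55
  G: 105 + 0.14×(255−105) = 105 + 21 = 126 → 126
  B: 176 + 0.14×(255−176) = 176 + 11.06 = 187.06 → 187
rgb(55, 126, 187) = #377EBB.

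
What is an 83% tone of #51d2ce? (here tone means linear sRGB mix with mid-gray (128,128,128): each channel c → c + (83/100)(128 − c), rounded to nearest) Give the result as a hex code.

#51d2ce is rgb(81, 210, 206).
Per channel, c → c + 0.83(128 − c):
  R: 81 + 0.83×(128−81) = 81 + 39.01 = 120.01 → 120
  G: 210 − 68.06 = 141.94 → 142
  B: 206 + 0.83×(128−206) = 206 − 64.74 = 141.26 → 141
rgb(120, 142, 141) = #788e8d.

#788e8d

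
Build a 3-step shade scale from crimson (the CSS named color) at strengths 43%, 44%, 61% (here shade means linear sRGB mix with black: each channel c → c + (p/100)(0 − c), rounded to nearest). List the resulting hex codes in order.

CSS crimson is rgb(220, 20, 60).
43%: (220 − 94.6 = 125.4→125, 20 − 8.6 = 11.4→11, 60 − 25.8 = 34.2→34) → #7d0b22
44%: (220 − 96.8 = 123.2→123, 20 − 8.8 = 11.2→11, 60 − 26.4 = 33.6→34) → #7b0b22
61%: (220 − 134.2 = 85.8→86, 20 − 12.2 = 7.8→8, 60 − 36.6 = 23.4→23) → #560817

#7d0b22, #7b0b22, #560817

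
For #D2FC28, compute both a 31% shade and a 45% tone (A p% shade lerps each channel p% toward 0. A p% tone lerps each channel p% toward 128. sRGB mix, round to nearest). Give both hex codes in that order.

#91AE1C, #ADC450

#D2FC28 is rgb(210, 252, 40).
31% shade:
  R: 210 − 65.1 = 144.9 → 145
  G: 252 + 0.31×(0−252) = 252 − 78.12 = 173.88 → 174
  B: 40 + 0.31×(0−40) = 40 − 12.4 = 27.6 → 28
  → #91AE1C
45% tone:
  R: 210 + 0.45×(128−210) = 210 − 36.9 = 173.1 → 173
  G: 252 − 55.8 = 196.2 → 196
  B: 40 + 39.6 = 79.6 → 80
  → #ADC450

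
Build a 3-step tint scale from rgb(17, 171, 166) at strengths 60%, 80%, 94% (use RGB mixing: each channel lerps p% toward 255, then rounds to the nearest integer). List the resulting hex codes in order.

60%: (17 + 142.8 = 159.8→160, 171 + 50.4 = 221.4→221, 166 + 53.4 = 219.4→219) → #A0DDDB
80%: (17 + 190.4 = 207.4→207, 171 + 67.2 = 238.2→238, 166 + 71.2 = 237.2→237) → #CFEEED
94%: (17 + 223.72 = 240.72→241, 171 + 78.96 = 249.96→250, 166 + 83.66 = 249.66→250) → #F1FAFA

#A0DDDB, #CFEEED, #F1FAFA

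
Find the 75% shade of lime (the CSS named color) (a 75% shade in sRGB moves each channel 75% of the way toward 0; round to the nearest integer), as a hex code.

CSS lime is rgb(0, 255, 0).
Per channel, c → c + 0.75(0 − c):
  R: 0 + 0 = 0 → 0
  G: 255 − 191.25 = 63.75 → 64
  B: 0 + 0 = 0 → 0
rgb(0, 64, 0) = #004000.

#004000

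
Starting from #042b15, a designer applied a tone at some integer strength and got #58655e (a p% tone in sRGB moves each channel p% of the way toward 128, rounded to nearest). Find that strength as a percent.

68%

#042b15 is rgb(4, 43, 21); #58655e is rgb(88, 101, 94).
On the R channel (widest range): 88 ≈ 4 + (p/100)(128 − 4), so p ≈ 100×(88 − 4)/(128 − 4) = 8400/124 = 67.74.
p = 68 reproduces all three channels after rounding.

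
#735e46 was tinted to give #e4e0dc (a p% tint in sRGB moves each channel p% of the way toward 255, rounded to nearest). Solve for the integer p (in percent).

#735e46 is rgb(115, 94, 70); #e4e0dc is rgb(228, 224, 220).
On the B channel (widest range): 220 ≈ 70 + (p/100)(255 − 70), so p ≈ 100×(220 − 70)/(255 − 70) = 15000/185 = 81.08.
p = 81 reproduces all three channels after rounding.

81%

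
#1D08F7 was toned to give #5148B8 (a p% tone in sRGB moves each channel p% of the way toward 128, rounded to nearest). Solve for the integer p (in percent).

53%

#1D08F7 is rgb(29, 8, 247); #5148B8 is rgb(81, 72, 184).
On the G channel (widest range): 72 ≈ 8 + (p/100)(128 − 8), so p ≈ 100×(72 − 8)/(128 − 8) = 6400/120 = 53.33.
p = 53 reproduces all three channels after rounding.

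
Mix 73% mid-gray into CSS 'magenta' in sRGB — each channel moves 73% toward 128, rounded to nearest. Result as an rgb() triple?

rgb(162, 93, 162)

CSS magenta is rgb(255, 0, 255).
Per channel, c → c + 0.73(128 − c):
  R: 255 + 0.73×(128−255) = 255 − 92.71 = 162.29 → 162
  G: 0 + 0.73×(128−0) = 0 + 93.44 = 93.44 → 93
  B: 255 + 0.73×(128−255) = 255 − 92.71 = 162.29 → 162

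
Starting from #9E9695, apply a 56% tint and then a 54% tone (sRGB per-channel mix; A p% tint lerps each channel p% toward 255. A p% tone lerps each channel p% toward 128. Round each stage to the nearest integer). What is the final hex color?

#9E9695 is rgb(158, 150, 149).
Lerp each channel 56% toward 255:
  R: 158 + 0.56×(255−158) = 158 + 54.32 = 212.32 → 212
  G: 150 + 0.56×(255−150) = 150 + 58.8 = 208.8 → 209
  B: 149 + 0.56×(255−149) = 149 + 59.36 = 208.36 → 208
After the tint: rgb(212, 209, 208) = #D4D1D0.
Lerp each channel 54% toward 128:
  R: 212 − 45.36 = 166.64 → 167
  G: 209 + 0.54×(128−209) = 209 − 43.74 = 165.26 → 165
  B: 208 + 0.54×(128−208) = 208 − 43.2 = 164.8 → 165
rgb(167, 165, 165) = #A7A5A5.

#A7A5A5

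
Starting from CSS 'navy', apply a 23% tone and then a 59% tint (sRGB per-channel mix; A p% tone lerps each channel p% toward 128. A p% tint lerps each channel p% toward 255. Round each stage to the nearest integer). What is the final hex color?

#A2A2CB

CSS navy is rgb(0, 0, 128).
Per channel, c → c + 0.23(128 − c):
  R: 0 + 0.23×(128−0) = 0 + 29.44 = 29.44 → 29
  G: 0 + 0.23×(128−0) = 0 + 29.44 = 29.44 → 29
  B: 128 + 0.23×(128−128) = 128 + 0 = 128 → 128
After the tone: rgb(29, 29, 128) = #1D1D80.
Lerp each channel 59% toward 255:
  R: 29 + 133.34 = 162.34 → 162
  G: 29 + 133.34 = 162.34 → 162
  B: 128 + 0.59×(255−128) = 128 + 74.93 = 202.93 → 203
rgb(162, 162, 203) = #A2A2CB.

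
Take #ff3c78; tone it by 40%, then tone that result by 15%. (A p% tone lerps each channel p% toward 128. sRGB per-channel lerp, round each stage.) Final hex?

#c15d7c

#ff3c78 is rgb(255, 60, 120).
Per channel, c → c + 0.4(128 − c):
  R: 255 − 50.8 = 204.2 → 204
  G: 60 + 0.4×(128−60) = 60 + 27.2 = 87.2 → 87
  B: 120 + 3.2 = 123.2 → 123
After the tone: rgb(204, 87, 123) = #cc577b.
Per channel, c → c + 0.15(128 − c):
  R: 204 − 11.4 = 192.6 → 193
  G: 87 + 0.15×(128−87) = 87 + 6.15 = 93.15 → 93
  B: 123 + 0.75 = 123.75 → 124
rgb(193, 93, 124) = #c15d7c.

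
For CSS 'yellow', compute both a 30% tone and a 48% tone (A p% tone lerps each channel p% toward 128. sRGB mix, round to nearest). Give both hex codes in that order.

#D9D926, #C2C23D

CSS yellow is rgb(255, 255, 0).
30% tone:
  R: 255 + 0.3×(128−255) = 255 − 38.1 = 216.9 → 217
  G: 255 − 38.1 = 216.9 → 217
  B: 0 + 0.3×(128−0) = 0 + 38.4 = 38.4 → 38
  → #D9D926
48% tone:
  R: 255 − 60.96 = 194.04 → 194
  G: 255 + 0.48×(128−255) = 255 − 60.96 = 194.04 → 194
  B: 0 + 0.48×(128−0) = 0 + 61.44 = 61.44 → 61
  → #C2C23D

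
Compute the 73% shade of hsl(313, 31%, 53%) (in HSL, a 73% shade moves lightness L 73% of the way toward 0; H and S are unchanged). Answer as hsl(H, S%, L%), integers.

L moves 73% from 53 toward 0: 53 − 38.69 = 14.31 → 14.
H and S are unchanged.

hsl(313, 31%, 14%)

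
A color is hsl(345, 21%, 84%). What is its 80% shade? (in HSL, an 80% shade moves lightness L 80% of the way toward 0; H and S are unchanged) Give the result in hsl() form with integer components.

L moves 80% from 84 toward 0: 84 − 67.2 = 16.8 → 17.
H and S are unchanged.

hsl(345, 21%, 17%)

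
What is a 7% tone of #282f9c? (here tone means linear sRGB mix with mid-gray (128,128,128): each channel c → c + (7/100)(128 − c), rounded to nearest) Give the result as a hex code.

#2e359a

#282f9c is rgb(40, 47, 156).
A 7% tone moves each channel 7% toward 128:
  R: 40 + 0.07×(128−40) = 40 + 6.16 = 46.16 → 46
  G: 47 + 5.67 = 52.67 → 53
  B: 156 − 1.96 = 154.04 → 154
rgb(46, 53, 154) = #2e359a.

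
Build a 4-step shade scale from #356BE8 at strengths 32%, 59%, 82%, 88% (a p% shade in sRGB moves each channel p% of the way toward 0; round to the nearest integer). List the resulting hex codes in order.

#356BE8 is rgb(53, 107, 232).
32%: (53 − 16.96 = 36.04→36, 107 − 34.24 = 72.76→73, 232 − 74.24 = 157.76→158) → #24499E
59%: (53 − 31.27 = 21.73→22, 107 − 63.13 = 43.87→44, 232 − 136.88 = 95.12→95) → #162C5F
82%: (53 − 43.46 = 9.54→10, 107 − 87.74 = 19.26→19, 232 − 190.24 = 41.76→42) → #0A132A
88%: (53 − 46.64 = 6.36→6, 107 − 94.16 = 12.84→13, 232 − 204.16 = 27.84→28) → #060D1C

#24499E, #162C5F, #0A132A, #060D1C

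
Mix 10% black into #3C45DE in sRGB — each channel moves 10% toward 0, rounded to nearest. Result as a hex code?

#3C45DE is rgb(60, 69, 222).
Per channel, c → c + 0.1(0 − c):
  R: 60 − 6 = 54 → 54
  G: 69 + 0.1×(0−69) = 69 − 6.9 = 62.1 → 62
  B: 222 + 0.1×(0−222) = 222 − 22.2 = 199.8 → 200
rgb(54, 62, 200) = #363EC8.

#363EC8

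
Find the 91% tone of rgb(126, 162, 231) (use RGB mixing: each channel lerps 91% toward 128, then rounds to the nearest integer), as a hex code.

A 91% tone moves each channel 91% toward 128:
  R: 126 + 0.91×(128−126) = 126 + 1.82 = 127.82 → 128
  G: 162 − 30.94 = 131.06 → 131
  B: 231 + 0.91×(128−231) = 231 − 93.73 = 137.27 → 137
rgb(128, 131, 137) = #808389.

#808389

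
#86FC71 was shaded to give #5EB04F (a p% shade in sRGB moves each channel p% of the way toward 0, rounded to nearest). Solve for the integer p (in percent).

#86FC71 is rgb(134, 252, 113); #5EB04F is rgb(94, 176, 79).
On the G channel (widest range): 176 ≈ 252 + (p/100)(0 − 252), so p ≈ 100×(176 − 252)/(0 − 252) = -7600/-252 = 30.16.
p = 30 reproduces all three channels after rounding.

30%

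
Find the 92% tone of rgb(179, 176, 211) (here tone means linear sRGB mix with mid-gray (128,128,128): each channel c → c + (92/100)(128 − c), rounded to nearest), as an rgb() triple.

A 92% tone moves each channel 92% toward 128:
  R: 179 + 0.92×(128−179) = 179 − 46.92 = 132.08 → 132
  G: 176 + 0.92×(128−176) = 176 − 44.16 = 131.84 → 132
  B: 211 − 76.36 = 134.64 → 135

rgb(132, 132, 135)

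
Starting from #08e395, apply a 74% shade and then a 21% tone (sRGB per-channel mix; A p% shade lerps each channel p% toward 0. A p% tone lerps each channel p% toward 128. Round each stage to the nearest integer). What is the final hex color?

#1c493a

#08e395 is rgb(8, 227, 149).
A 74% shade moves each channel 74% toward 0:
  R: 8 + 0.74×(0−8) = 8 − 5.92 = 2.08 → 2
  G: 227 + 0.74×(0−227) = 227 − 167.98 = 59.02 → 59
  B: 149 − 110.26 = 38.74 → 39
After the shade: rgb(2, 59, 39) = #023b27.
A 21% tone moves each channel 21% toward 128:
  R: 2 + 26.46 = 28.46 → 28
  G: 59 + 0.21×(128−59) = 59 + 14.49 = 73.49 → 73
  B: 39 + 0.21×(128−39) = 39 + 18.69 = 57.69 → 58
rgb(28, 73, 58) = #1c493a.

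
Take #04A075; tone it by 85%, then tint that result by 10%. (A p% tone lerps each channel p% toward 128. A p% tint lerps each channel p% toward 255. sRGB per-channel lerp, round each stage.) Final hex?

#7C918B

#04A075 is rgb(4, 160, 117).
Per channel, c → c + 0.85(128 − c):
  R: 4 + 105.4 = 109.4 → 109
  G: 160 − 27.2 = 132.8 → 133
  B: 117 + 0.85×(128−117) = 117 + 9.35 = 126.35 → 126
After the tone: rgb(109, 133, 126) = #6D857E.
Lerp each channel 10% toward 255:
  R: 109 + 0.1×(255−109) = 109 + 14.6 = 123.6 → 124
  G: 133 + 0.1×(255−133) = 133 + 12.2 = 145.2 → 145
  B: 126 + 0.1×(255−126) = 126 + 12.9 = 138.9 → 139
rgb(124, 145, 139) = #7C918B.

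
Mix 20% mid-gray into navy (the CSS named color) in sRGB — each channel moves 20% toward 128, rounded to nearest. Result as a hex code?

#1A1A80

CSS navy is rgb(0, 0, 128).
A 20% tone moves each channel 20% toward 128:
  R: 0 + 0.2×(128−0) = 0 + 25.6 = 25.6 → 26
  G: 0 + 0.2×(128−0) = 0 + 25.6 = 25.6 → 26
  B: 128 + 0 = 128 → 128
rgb(26, 26, 128) = #1A1A80.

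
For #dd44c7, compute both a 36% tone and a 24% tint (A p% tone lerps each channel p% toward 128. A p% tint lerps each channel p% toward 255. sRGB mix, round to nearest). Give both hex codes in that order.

#dd44c7 is rgb(221, 68, 199).
36% tone:
  R: 221 + 0.36×(128−221) = 221 − 33.48 = 187.52 → 188
  G: 68 + 0.36×(128−68) = 68 + 21.6 = 89.6 → 90
  B: 199 + 0.36×(128−199) = 199 − 25.56 = 173.44 → 173
  → #bc5aad
24% tint:
  R: 221 + 0.24×(255−221) = 221 + 8.16 = 229.16 → 229
  G: 68 + 0.24×(255−68) = 68 + 44.88 = 112.88 → 113
  B: 199 + 13.44 = 212.44 → 212
  → #e571d4

#bc5aad, #e571d4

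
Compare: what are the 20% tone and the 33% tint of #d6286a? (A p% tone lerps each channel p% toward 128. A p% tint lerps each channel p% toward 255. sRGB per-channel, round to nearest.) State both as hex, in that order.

#c53a6e, #e46f9b

#d6286a is rgb(214, 40, 106).
20% tone:
  R: 214 − 17.2 = 196.8 → 197
  G: 40 + 17.6 = 57.6 → 58
  B: 106 + 4.4 = 110.4 → 110
  → #c53a6e
33% tint:
  R: 214 + 0.33×(255−214) = 214 + 13.53 = 227.53 → 228
  G: 40 + 70.95 = 110.95 → 111
  B: 106 + 0.33×(255−106) = 106 + 49.17 = 155.17 → 155
  → #e46f9b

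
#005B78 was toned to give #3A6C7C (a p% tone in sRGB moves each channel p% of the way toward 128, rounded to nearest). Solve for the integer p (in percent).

#005B78 is rgb(0, 91, 120); #3A6C7C is rgb(58, 108, 124).
On the R channel (widest range): 58 ≈ 0 + (p/100)(128 − 0), so p ≈ 100×(58 − 0)/(128 − 0) = 5800/128 = 45.31.
p = 45 reproduces all three channels after rounding.

45%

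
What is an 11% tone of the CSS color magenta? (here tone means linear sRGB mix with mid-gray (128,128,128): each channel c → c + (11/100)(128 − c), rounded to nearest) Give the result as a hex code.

#F10EF1

CSS magenta is rgb(255, 0, 255).
Per channel, c → c + 0.11(128 − c):
  R: 255 + 0.11×(128−255) = 255 − 13.97 = 241.03 → 241
  G: 0 + 14.08 = 14.08 → 14
  B: 255 + 0.11×(128−255) = 255 − 13.97 = 241.03 → 241
rgb(241, 14, 241) = #F10EF1.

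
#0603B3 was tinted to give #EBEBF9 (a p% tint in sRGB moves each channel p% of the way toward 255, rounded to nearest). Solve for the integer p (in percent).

#0603B3 is rgb(6, 3, 179); #EBEBF9 is rgb(235, 235, 249).
On the G channel (widest range): 235 ≈ 3 + (p/100)(255 − 3), so p ≈ 100×(235 − 3)/(255 − 3) = 23200/252 = 92.06.
p = 92 reproduces all three channels after rounding.

92%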